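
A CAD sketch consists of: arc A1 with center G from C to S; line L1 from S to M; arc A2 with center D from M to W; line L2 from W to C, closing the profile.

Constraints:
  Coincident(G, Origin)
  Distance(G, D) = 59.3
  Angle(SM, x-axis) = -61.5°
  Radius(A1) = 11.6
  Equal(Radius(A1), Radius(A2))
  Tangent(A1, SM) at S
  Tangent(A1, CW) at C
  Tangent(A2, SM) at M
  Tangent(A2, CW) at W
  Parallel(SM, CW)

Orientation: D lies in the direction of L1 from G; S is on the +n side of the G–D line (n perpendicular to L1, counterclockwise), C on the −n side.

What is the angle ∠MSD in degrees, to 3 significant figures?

11.1°

The slot axis is L1's direction at -61.5°, so u = (cos -61.5°, sin -61.5°) = (0.477, -0.879) and n = (−sin -61.5°, cos -61.5°) = (0.879, 0.477). G is at the origin and D lies 59.3 along u from G, so D = 59.3·u = (28.3, -52.1). Tangency of A1 to both parallel lines with radius 11.6 puts S and C at G ± 11.6·n: S = (10.2, 5.54), C = (-10.2, -5.54). Equal radii place M and W the same way about D: M = D + 11.6·n = (38.5, -46.6), W = D − 11.6·n = (18.1, -57.6). Then cos ∠MSD = SM·SD / (|SM||SD|), giving 11.1°.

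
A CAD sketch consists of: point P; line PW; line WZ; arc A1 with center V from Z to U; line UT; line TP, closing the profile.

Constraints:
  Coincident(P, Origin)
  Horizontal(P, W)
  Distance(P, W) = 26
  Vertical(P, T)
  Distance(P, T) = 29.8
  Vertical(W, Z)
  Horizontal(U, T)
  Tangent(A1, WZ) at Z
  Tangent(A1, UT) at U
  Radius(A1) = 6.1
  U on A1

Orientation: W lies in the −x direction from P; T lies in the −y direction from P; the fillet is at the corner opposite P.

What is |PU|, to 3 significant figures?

35.8

The virtual corner opposite P is at (-26.0, -29.8). A1 meets WZ tangentially, so VZ is at right angles to WZ and A1 meets UT tangentially, so VU is at right angles to UT, with radius 6.1, so the center V sits 6.1 in from both sides at V = (-19.9, -23.7). That places the tangent points at Z = (-26.0, -23.7) on WZ and U = (-19.9, -29.8) on UT. Then |PU| = |U − P| = 35.8.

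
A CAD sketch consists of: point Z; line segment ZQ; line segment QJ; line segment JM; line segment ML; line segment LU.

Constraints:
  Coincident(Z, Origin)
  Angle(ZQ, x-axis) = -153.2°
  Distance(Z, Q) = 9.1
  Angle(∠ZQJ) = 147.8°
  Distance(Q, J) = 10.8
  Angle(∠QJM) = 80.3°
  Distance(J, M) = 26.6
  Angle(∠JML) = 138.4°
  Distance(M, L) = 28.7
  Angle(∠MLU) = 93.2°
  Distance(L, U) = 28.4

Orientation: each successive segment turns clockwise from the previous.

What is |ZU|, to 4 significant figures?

32.84

∠JML = 138.4° gives ML at 33.30° from the x-axis; with |ML| = 28.7, L = (12.04, 38.35). ∠MLU = 93.2° gives LU at -53.50° from the x-axis; with |LU| = 28.4, U = (28.94, 15.52). Then |ZU| = |U − Z| = 32.84.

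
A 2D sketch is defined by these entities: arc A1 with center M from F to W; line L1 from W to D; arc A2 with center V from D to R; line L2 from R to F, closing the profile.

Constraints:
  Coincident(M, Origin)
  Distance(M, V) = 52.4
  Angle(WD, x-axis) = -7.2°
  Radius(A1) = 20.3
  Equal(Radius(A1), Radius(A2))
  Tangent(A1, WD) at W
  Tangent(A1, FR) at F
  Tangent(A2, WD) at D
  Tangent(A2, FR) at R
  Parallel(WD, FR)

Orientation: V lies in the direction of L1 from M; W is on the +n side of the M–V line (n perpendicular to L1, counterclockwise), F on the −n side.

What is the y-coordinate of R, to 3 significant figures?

-26.7

Tangency of A1 to both parallel lines with radius 20.3 puts W and F at M ± 20.3·n: W = (2.54, 20.1), F = (-2.54, -20.1). Equal radii place D and R the same way about V: D = V + 20.3·n = (54.5, 13.6), R = V − 20.3·n = (49.4, -26.7). So R.y = -26.7.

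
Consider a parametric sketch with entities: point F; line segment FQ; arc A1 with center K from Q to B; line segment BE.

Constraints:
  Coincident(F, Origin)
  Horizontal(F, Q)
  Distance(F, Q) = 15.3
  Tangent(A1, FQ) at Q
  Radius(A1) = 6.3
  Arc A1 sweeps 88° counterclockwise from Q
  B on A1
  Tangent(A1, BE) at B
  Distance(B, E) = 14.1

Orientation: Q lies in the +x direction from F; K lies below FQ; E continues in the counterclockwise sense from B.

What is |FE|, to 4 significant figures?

21.89

F is at the origin; FQ is horizontal with |FQ| = 15.3 and Q on the +x side, so Q = (15.30, 0.000). The tangent condition forces KQ to be normal to FQ, so K = Q + (0, -6.3) = (15.30, -6.300). On A1, Q sits at bearing 90° from K; an 88° counterclockwise sweep puts B at bearing 178°, so B = K + 6.3·(cos 178°, sin 178°) = (9.004, -6.080). Tangency of A1 to BE means the radius KB is perpendicular to BE, so BE runs along (−sin 178°, cos 178°); with |BE| = 14.1, E = (8.512, -20.17). Then |FE| = |E − F| = 21.89.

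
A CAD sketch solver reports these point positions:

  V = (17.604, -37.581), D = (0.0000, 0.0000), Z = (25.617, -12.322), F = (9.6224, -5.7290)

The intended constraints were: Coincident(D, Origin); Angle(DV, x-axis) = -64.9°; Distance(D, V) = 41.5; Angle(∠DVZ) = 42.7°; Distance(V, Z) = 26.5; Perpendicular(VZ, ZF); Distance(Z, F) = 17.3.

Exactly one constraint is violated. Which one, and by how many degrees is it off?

Perpendicular(VZ, ZF) — off by 4.80°.

D = (0.00, 0.00) ✓; DV at -64.90° ✓; |DV| = 41.50 ✓; ∠DVZ = 42.70° ✓; |VZ| = 26.50 ✓; ∠(VZ, ZF) = 85.20° ✗; |ZF| = 17.30 ✓.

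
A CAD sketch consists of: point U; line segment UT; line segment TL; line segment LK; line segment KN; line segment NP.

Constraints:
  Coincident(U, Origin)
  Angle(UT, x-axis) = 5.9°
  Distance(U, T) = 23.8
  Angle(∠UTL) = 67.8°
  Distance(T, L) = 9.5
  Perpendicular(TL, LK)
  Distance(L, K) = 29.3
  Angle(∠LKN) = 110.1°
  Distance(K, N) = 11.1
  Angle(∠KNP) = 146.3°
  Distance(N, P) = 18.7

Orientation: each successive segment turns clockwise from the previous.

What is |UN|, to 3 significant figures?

14.9

U is at the origin; UT runs at 5.9° with length 23.8, so T = (23.7, 2.45). ∠UTL = 67.8° gives TL at -106° from the x-axis; with |TL| = 9.5, L = (21.0, -6.67). The perpendicularity gives LK at right angles to TL, so LK runs at 164°; with |LK| = 29.3, K = (-7.11, 1.55). ∠LKN = 110.1° gives KN at 93.8° from the x-axis; with |KN| = 11.1, N = (-7.85, 12.6). Then |UN| = |N − U| = 14.9.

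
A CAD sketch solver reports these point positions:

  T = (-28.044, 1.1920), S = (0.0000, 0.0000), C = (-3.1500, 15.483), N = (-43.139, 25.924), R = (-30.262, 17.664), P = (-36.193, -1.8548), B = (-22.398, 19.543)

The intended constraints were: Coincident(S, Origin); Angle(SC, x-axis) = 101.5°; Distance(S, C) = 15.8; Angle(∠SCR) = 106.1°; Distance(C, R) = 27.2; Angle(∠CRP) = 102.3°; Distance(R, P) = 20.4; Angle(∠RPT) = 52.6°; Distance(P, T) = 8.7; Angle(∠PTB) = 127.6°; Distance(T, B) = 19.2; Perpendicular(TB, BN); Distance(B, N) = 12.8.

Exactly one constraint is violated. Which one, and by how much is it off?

Distance(B, N) = 12.8 — off by 8.90.

S = (0.00, 0.00) ✓; SC at 101.5° ✓; |SC| = 15.80 ✓; ∠SCR = 106.1° ✓; |CR| = 27.20 ✓; ∠CRP = 102.3° ✓; |RP| = 20.40 ✓; ∠RPT = 52.60° ✓; |PT| = 8.700 ✓; ∠PTB = 127.6° ✓; |TB| = 19.20 ✓; ∠(TB, BN) = 90.00° ✓; |BN| = 21.70 ✗.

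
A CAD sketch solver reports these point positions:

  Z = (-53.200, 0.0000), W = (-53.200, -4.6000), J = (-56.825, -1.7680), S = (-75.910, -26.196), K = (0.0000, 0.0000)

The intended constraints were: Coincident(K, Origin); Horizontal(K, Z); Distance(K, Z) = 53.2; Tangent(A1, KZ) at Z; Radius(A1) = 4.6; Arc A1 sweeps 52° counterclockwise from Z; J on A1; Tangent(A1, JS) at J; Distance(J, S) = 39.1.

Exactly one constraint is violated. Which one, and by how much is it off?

Distance(J, S) = 39.1 — off by 8.10.

K = (0.00, 0.00) ✓; K.y = 0.00, Z.y = 0.00 ✓; |KZ| = 53.20 ✓; ∠(WZ, ZK) = 90.00° ✓; |WZ| = 4.600 ✓; bearing(W→J) − bearing(W→Z) = 52.00° ✓; |WJ| = 4.600 ✓; ∠(WJ, JS) = 90.00° ✓; |JS| = 31.00 ✗.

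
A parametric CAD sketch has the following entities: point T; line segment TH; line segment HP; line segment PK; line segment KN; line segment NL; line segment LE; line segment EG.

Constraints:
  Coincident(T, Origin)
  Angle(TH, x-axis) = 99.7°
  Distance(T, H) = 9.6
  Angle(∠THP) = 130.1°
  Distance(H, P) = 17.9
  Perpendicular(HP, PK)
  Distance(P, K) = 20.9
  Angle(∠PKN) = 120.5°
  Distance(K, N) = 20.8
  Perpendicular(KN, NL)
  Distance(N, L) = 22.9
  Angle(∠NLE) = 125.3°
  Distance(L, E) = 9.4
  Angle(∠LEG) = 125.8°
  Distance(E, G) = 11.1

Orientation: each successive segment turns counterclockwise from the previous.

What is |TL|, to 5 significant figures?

7.0018

T is at the origin; TH runs at 99.7° with length 9.6, so H = (-1.6175, 9.4628). ∠THP = 130.1° gives HP at 149.60° from the x-axis; with |HP| = 17.9, P = (-17.056, 18.521). The perpendicularity gives PK at right angles to HP, so PK runs at -120.40°; with |PK| = 20.9, K = (-27.633, 0.49422). ∠PKN = 120.5° gives KN at -60.900° from the x-axis; with |KN| = 20.8, N = (-17.517, -17.680). KN is perpendicular to NL, so NL runs at 29.100°; with |NL| = 22.9, L = (2.4926, -6.5432). Then |TL| = |L − T| = 7.0018.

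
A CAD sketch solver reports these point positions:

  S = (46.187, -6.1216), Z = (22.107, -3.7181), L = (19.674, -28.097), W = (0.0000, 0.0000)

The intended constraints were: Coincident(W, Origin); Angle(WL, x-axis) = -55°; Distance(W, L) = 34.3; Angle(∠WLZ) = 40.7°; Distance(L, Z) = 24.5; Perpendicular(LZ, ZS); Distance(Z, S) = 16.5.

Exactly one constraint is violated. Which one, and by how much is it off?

Distance(Z, S) = 16.5 — off by 7.70.

W = (0.00, 0.00) ✓; WL at -55.00° ✓; |WL| = 34.30 ✓; ∠WLZ = 40.70° ✓; |LZ| = 24.50 ✓; ∠(LZ, ZS) = 90.00° ✓; |ZS| = 24.20 ✗.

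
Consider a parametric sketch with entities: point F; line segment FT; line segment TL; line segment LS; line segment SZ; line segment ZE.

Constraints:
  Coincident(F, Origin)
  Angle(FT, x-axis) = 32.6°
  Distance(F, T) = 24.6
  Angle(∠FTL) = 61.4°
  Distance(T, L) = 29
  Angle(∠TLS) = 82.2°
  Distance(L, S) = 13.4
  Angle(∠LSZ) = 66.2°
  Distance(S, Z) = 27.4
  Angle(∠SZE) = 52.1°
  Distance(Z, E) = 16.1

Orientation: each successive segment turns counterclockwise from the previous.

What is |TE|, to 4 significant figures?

20.08

∠LSZ = 66.2° gives SZ at 2.800° from the x-axis; with |SZ| = 27.4, Z = (17.88, 16.05). ∠SZE = 52.1° gives ZE at 130.7° from the x-axis; with |ZE| = 16.1, E = (7.378, 28.26). Then |TE| = |E − T| = 20.08.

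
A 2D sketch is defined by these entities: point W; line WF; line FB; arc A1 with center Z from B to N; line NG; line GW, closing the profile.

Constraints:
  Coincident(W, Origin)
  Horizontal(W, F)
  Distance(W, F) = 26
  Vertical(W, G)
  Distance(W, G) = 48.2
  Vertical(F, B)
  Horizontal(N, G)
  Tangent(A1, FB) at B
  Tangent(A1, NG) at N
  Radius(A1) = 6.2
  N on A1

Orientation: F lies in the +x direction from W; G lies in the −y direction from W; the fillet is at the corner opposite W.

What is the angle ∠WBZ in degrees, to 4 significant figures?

58.24°

W is at the origin; W and F share the same y with |WF| = 26.0 and F on the +x side, so F = (26.00, 0.000). W and G share the same x with |WG| = 48.2 and G on the −y side, so G = (0.000, -48.20). The virtual corner opposite W is at (26.00, -48.20). The tangent condition forces ZB to be normal to FB and since A1 is tangent to NG there, ZN ⟂ NG, with radius 6.2, so the center Z sits 6.2 in from both sides at Z = (19.80, -42.00). That places the tangent points at B = (26.00, -42.00) on FB and N = (19.80, -48.20) on NG. Then cos ∠WBZ = BW·BZ / (|BW||BZ|), giving 58.24°.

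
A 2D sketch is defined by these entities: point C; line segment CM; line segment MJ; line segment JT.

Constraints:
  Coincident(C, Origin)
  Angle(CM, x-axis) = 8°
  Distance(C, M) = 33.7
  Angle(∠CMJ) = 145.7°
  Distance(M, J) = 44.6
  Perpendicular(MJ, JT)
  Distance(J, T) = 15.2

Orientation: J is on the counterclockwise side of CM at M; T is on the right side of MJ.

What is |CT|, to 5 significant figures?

80.103

C is at the origin; CM runs at 8.0° with length 33.7, so M = 33.7·(cos 8.0°, sin 8.0°) = (33.372, 4.6901). ∠CMJ = 145.7°, so MJ runs at 8.0° + (180° − 145.7°) = 42.300° from the x-axis; with |MJ| = 44.6, J = M + 44.6·(cos 42.300°, sin 42.300°) = (66.360, 34.706). MJ is perpendicular to JT; with |JT| = 15.2 on the right of MJ, T = J + 15.2·(0.67301, -0.73963) = (76.589, 23.464). Then |CT| = |T − C| = 80.103.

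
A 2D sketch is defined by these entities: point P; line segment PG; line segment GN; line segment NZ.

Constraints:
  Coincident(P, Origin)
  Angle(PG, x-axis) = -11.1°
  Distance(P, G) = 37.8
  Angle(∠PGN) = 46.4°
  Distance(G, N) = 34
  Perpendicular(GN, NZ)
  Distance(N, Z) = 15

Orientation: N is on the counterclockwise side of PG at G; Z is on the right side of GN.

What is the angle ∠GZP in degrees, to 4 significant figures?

55.59°

P is at the origin; PG runs at -11.1° with length 37.8, so G = 37.8·(cos -11.1°, sin -11.1°) = (37.09, -7.277). ∠PGN = 46.4°, so GN runs at -11.1° + (180° − 46.4°) = 122.5° from the x-axis; with |GN| = 34.0, N = G + 34.0·(cos 122.5°, sin 122.5°) = (18.82, 21.40). The perpendicularity gives NZ at right angles to GN; with |NZ| = 15.0 on the right of GN, Z = N + 15.0·(0.8434, 0.5373) = (31.48, 29.46). Then cos ∠GZP = ZG·ZP / (|ZG||ZP|), giving 55.59°.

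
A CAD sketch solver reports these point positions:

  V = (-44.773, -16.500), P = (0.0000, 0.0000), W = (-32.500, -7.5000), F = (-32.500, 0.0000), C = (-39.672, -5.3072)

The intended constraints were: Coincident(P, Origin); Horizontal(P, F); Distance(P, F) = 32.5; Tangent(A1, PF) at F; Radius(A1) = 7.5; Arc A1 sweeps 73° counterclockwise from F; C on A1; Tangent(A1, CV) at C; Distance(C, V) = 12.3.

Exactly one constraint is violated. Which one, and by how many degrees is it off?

Tangent(A1, CV) at C — off by 7.50°.

P = (0.00, 0.00) ✓; P.y = 0.00, F.y = 0.00 ✓; |PF| = 32.50 ✓; ∠(WF, FP) = 90.00° ✓; |WF| = 7.500 ✓; bearing(W→C) − bearing(W→F) = 73.00° ✓; |WC| = 7.500 ✓; ∠(WC, CV) = 97.50° ✗; |CV| = 12.30 ✓.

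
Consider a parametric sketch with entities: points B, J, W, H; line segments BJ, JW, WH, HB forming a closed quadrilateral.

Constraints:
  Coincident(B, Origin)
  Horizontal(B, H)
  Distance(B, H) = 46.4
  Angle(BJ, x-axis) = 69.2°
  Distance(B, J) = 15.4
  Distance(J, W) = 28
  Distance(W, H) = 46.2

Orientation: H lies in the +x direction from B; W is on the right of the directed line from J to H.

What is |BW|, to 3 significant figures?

13.6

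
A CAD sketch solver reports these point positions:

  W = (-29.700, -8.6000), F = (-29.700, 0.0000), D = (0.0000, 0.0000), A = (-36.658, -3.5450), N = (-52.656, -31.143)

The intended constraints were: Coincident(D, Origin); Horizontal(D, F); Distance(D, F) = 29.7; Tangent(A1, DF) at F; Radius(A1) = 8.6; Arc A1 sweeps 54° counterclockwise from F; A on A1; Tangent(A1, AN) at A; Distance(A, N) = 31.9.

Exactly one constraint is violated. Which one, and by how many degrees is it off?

Tangent(A1, AN) at A — off by 5.90°.

D = (0.00, 0.00) ✓; D.y = 0.00, F.y = 0.00 ✓; |DF| = 29.70 ✓; ∠(WF, FD) = 90.00° ✓; |WF| = 8.600 ✓; bearing(W→A) − bearing(W→F) = 54.00° ✓; |WA| = 8.600 ✓; ∠(WA, AN) = 84.10° ✗; |AN| = 31.90 ✓.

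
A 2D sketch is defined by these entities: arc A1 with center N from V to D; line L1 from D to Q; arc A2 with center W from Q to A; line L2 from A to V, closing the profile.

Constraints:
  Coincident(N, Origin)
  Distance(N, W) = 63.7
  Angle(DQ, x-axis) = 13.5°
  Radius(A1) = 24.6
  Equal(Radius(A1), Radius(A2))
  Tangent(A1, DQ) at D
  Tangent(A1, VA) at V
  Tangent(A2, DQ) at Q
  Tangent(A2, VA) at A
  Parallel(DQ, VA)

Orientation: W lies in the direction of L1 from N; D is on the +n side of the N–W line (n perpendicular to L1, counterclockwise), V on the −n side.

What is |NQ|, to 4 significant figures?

68.29

Tangency of A1 to both parallel lines with radius 24.6 puts D and V at N ± 24.6·n: D = (-5.743, 23.92), V = (5.743, -23.92). Equal radii place Q and A the same way about W: Q = W + 24.6·n = (56.20, 38.79), A = W − 24.6·n = (67.68, -9.050). Then |NQ| = |Q − N| = 68.29.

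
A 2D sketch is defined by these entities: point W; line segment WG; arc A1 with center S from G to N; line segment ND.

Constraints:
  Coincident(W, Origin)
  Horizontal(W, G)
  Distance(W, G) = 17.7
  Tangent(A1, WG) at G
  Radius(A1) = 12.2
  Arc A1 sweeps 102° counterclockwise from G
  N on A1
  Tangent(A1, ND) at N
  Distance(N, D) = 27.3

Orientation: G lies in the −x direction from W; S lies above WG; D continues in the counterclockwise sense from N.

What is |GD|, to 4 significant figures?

41.91

W is at the origin; W and G share the same y with |WG| = 17.7 and G on the −x side, so G = (-17.70, 0.000). Since A1 is tangent to WG there, SG ⟂ WG, so S = G + (0, 12.2) = (-17.70, 12.20). On A1, G sits at bearing -90° from S; a 102° counterclockwise sweep puts N at bearing 12°, so N = S + 12.2·(cos 12°, sin 12°) = (-5.767, 14.74). Tangency of A1 to ND means the radius SN is perpendicular to ND, so ND runs along (−sin 12°, cos 12°); with |ND| = 27.3, D = (-11.44, 41.44). Then |GD| = |D − G| = 41.91.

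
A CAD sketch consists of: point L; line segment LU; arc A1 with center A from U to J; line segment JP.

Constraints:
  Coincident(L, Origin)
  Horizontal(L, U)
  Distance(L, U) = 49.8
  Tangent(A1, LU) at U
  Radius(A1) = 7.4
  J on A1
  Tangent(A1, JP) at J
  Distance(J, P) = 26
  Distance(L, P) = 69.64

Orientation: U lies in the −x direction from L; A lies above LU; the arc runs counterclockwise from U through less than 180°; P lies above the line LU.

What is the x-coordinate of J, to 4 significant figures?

-44.39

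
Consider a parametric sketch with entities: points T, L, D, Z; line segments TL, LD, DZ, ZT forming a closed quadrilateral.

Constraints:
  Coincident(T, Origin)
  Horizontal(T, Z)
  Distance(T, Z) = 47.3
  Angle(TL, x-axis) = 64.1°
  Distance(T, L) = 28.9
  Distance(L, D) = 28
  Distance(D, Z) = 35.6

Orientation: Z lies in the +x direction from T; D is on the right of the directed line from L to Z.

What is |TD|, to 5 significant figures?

11.923

T is at the origin; T and Z share the same y with |TZ| = 47.3 and Z in +x, so Z = (47.3, 0). TL runs at 64.1° with |TL| = 28.9, so L = (12.624, 25.997). D is determined by |LD| = 28.0 and |DZ| = 35.6 together: it lies at the intersection of circle(L, 28.0) and circle(Z, 35.6). With |LZ| = 43.339, the foot of the radical line on LZ is 16.093 from L and the perpendicular offset is √(28.0² − 16.093²) = 22.913. Taking the right-of-LZ solution: D = (11.756, -1.9893).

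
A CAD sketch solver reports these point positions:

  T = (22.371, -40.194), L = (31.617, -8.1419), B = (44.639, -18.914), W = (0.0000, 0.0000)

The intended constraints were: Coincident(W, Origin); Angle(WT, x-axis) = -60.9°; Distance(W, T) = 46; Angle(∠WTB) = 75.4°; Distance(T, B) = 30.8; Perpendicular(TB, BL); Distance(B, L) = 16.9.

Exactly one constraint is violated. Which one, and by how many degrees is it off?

Perpendicular(TB, BL) — off by 6.70°.

W = (0.00, 0.00) ✓; WT at -60.90° ✓; |WT| = 46.00 ✓; ∠WTB = 75.40° ✓; |TB| = 30.80 ✓; ∠(TB, BL) = 96.70° ✗; |BL| = 16.90 ✓.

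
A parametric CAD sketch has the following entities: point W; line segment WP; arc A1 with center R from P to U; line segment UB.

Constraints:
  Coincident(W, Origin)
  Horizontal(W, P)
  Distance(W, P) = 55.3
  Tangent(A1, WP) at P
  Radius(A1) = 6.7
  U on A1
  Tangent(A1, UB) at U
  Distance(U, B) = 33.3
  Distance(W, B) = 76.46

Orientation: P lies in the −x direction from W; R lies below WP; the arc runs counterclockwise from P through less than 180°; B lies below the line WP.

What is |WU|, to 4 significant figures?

62.24

Checks: |RU| = 6.700 ✓; ∠(RU, UB) = 90.00° ✓; |UB| = 33.30 ✓; |WB| = 76.46 ✓.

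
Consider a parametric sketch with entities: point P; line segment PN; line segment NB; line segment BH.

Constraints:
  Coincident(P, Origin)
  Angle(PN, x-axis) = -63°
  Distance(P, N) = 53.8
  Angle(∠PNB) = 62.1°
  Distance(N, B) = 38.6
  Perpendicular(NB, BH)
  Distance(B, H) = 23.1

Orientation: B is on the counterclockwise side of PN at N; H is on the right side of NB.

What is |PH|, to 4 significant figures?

71.91

P is at the origin; PN runs at -63.0° with length 53.8, so N = 53.8·(cos -63.0°, sin -63.0°) = (24.42, -47.94). ∠PNB = 62.1°, so NB runs at -63.0° + (180° − 62.1°) = 54.90° from the x-axis; with |NB| = 38.6, B = N + 38.6·(cos 54.90°, sin 54.90°) = (46.62, -16.36). NB is perpendicular to BH; with |BH| = 23.1 on the right of NB, H = B + 23.1·(0.8181, -0.5750) = (65.52, -29.64). Then |PH| = |H − P| = 71.91.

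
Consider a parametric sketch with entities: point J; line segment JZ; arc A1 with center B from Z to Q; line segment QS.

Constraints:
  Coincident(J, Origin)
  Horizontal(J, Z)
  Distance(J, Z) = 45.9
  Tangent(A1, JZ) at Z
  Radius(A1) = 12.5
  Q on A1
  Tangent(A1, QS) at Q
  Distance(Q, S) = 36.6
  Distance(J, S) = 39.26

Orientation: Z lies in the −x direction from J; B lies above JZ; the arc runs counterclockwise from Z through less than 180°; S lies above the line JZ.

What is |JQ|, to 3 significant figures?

35.9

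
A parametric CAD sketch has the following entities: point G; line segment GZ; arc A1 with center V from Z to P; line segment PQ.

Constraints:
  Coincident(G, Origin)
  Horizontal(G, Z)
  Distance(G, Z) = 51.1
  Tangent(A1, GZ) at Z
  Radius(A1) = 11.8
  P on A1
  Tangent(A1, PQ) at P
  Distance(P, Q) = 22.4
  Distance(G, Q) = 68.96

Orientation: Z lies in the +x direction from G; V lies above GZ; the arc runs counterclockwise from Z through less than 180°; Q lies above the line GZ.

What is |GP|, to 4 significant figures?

64.23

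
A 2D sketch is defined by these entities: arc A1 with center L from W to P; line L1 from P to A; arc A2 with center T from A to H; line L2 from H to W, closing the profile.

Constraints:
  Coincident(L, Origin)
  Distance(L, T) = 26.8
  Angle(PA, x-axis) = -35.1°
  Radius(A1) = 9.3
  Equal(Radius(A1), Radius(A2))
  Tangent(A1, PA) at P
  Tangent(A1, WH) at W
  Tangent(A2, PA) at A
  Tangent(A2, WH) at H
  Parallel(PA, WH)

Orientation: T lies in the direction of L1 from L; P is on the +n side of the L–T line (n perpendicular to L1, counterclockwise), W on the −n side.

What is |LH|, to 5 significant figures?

28.368

Tangency of A1 to both parallel lines with radius 9.3 puts P and W at L ± 9.3·n: P = (5.3475, 7.6088), W = (-5.3475, -7.6088). Equal radii place A and H the same way about T: A = T + 9.3·n = (27.274, -7.8013), H = T − 9.3·n = (16.579, -23.019). Then |LH| = |H − L| = 28.368.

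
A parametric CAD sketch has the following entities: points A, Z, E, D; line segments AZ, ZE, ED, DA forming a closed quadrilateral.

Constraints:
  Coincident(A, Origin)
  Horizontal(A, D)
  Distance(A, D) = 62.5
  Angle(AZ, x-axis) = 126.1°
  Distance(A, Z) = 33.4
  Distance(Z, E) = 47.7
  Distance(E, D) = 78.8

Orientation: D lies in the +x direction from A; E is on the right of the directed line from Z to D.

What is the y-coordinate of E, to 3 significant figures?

-20.3

A is at the origin; AD is horizontal with |AD| = 62.5 and D in +x, so D = (62.5, 0). AZ runs at 126.1° with |AZ| = 33.4, so Z = (-19.7, 27.0). E is determined by |ZE| = 47.7 and |ED| = 78.8 together: it lies at the intersection of circle(Z, 47.7) and circle(D, 78.8). With |ZD| = 86.5, the foot of the radical line on ZD is 20.5 from Z and the perpendicular offset is √(47.7² − 20.5²) = 43.1. Taking the right-of-ZD solution: E = (-13.6, -20.3).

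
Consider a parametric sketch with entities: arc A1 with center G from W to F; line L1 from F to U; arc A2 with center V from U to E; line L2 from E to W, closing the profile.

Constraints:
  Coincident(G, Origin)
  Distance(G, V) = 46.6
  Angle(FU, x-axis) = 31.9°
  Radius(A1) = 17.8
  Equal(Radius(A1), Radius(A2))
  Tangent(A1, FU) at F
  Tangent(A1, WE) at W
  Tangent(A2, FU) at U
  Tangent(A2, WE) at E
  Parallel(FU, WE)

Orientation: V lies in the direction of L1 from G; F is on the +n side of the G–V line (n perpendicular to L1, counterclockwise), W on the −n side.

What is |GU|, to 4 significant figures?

49.88

The slot axis is L1's direction at 31.9°, so u = (cos 31.9°, sin 31.9°) = (0.8490, 0.5284) and n = (−sin 31.9°, cos 31.9°) = (-0.5284, 0.8490). G is at the origin and V lies 46.6 along u from G, so V = 46.6·u = (39.56, 24.63). Tangency of A1 to both parallel lines with radius 17.8 puts F and W at G ± 17.8·n: F = (-9.406, 15.11), W = (9.406, -15.11). Equal radii place U and E the same way about V: U = V + 17.8·n = (30.16, 39.74), E = V − 17.8·n = (48.97, 9.514). Then |GU| = |U − G| = 49.88.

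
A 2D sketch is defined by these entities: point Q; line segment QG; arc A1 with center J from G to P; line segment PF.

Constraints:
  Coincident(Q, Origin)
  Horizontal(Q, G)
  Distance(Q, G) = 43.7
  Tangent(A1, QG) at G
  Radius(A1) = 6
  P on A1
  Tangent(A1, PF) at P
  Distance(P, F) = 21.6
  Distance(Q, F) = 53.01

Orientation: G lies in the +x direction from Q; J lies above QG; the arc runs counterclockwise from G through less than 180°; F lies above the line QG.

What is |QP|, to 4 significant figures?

50.09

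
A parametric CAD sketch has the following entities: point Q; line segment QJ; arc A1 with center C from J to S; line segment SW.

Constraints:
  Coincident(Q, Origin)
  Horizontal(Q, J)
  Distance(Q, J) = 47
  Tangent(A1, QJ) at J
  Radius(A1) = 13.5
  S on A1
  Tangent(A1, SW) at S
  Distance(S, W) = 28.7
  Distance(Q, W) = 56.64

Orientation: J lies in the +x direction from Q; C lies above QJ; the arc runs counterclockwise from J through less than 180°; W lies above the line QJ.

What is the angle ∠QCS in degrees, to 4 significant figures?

151.3°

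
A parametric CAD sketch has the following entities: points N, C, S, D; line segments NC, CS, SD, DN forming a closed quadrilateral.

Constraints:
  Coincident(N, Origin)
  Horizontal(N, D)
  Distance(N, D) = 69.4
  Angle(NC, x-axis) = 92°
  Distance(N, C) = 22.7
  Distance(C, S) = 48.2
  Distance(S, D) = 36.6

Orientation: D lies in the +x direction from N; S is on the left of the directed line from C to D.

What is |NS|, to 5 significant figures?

55.198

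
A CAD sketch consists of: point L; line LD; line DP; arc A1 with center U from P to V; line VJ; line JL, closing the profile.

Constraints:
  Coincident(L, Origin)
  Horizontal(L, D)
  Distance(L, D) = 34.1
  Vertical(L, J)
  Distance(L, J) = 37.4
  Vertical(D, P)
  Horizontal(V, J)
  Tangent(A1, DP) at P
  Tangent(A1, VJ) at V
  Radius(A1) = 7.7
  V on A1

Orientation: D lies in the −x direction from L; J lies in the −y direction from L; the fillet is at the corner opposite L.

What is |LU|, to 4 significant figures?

39.74

L is at the origin; L and D share the same y with |LD| = 34.1 and D on the −x side, so D = (-34.10, 0.000). L and J share the same x with |LJ| = 37.4 and J on the −y side, so J = (0.000, -37.40). The virtual corner opposite L is at (-34.10, -37.40). The tangent condition forces UP to be normal to DP and the tangent condition forces UV to be normal to VJ, with radius 7.7, so the center U sits 7.7 in from both sides at U = (-26.40, -29.70). Then |LU| = |U − L| = 39.74.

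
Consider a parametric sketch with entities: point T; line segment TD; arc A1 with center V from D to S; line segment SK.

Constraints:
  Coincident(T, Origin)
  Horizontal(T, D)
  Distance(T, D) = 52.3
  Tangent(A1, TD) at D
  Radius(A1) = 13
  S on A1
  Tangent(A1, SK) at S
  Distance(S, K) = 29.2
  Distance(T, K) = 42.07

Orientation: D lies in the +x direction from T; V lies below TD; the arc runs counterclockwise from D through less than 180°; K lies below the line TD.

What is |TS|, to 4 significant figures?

41.45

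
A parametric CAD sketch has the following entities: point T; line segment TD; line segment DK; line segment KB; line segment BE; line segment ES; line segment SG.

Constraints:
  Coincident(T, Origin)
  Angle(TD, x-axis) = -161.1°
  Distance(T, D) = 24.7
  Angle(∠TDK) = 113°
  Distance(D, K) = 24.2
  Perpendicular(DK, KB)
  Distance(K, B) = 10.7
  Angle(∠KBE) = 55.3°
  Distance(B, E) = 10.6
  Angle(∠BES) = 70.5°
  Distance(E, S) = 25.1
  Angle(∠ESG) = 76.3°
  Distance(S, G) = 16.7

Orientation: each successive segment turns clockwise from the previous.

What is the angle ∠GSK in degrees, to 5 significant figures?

71.394°

T is at the origin; TD runs at -161.1° with length 24.7, so D = (-23.368, -8.0008). ∠TDK = 113.0° gives DK at 131.90° from the x-axis; with |DK| = 24.2, K = (-39.530, 10.012). The perpendicularity gives KB at right angles to DK, so KB runs at 41.900°; with |KB| = 10.7, B = (-31.566, 17.157). ∠KBE = 55.3° gives BE at -82.800° from the x-axis; with |BE| = 10.6, E = (-30.237, 6.6410). ∠BES = 70.5° gives ES at 167.70° from the x-axis; with |ES| = 25.1, S = (-54.761, 11.988). ∠ESG = 76.3° gives SG at 64.000° from the x-axis; with |SG| = 16.7, G = (-47.440, 26.998). Then cos ∠GSK = SG·SK / (|SG||SK|), giving 71.394°.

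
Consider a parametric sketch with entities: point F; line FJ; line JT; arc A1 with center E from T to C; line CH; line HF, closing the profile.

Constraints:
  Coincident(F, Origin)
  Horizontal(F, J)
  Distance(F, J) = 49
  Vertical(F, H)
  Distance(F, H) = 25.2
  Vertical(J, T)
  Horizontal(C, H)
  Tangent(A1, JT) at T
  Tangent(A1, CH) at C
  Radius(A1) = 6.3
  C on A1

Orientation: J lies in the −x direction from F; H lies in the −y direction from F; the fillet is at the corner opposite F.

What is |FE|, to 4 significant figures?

46.70

F is at the origin; F and J share the same y with |FJ| = 49.0 and J on the −x side, so J = (-49.00, 0.000). F and H share the same x with |FH| = 25.2 and H on the −y side, so H = (0.000, -25.20). The virtual corner opposite F is at (-49.00, -25.20). A1 meets JT tangentially, so ET is at right angles to JT and A1 meets CH tangentially, so EC is at right angles to CH, with radius 6.3, so the center E sits 6.3 in from both sides at E = (-42.70, -18.90). Then |FE| = |E − F| = 46.70.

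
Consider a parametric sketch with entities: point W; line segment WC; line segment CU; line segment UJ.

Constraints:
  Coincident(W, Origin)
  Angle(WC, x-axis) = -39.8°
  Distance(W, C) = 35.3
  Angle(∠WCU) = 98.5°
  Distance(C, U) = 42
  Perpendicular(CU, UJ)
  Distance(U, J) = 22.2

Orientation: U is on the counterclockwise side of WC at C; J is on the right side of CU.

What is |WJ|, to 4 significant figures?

74.10

W is at the origin; WC runs at -39.8° with length 35.3, so C = 35.3·(cos -39.8°, sin -39.8°) = (27.12, -22.60). ∠WCU = 98.5°, so CU runs at -39.8° + (180° − 98.5°) = 41.70° from the x-axis; with |CU| = 42.0, U = C + 42.0·(cos 41.70°, sin 41.70°) = (58.48, 5.344). CU is perpendicular to UJ; with |UJ| = 22.2 on the right of CU, J = U + 22.2·(0.6652, -0.7466) = (73.25, -11.23). Then |WJ| = |J − W| = 74.10.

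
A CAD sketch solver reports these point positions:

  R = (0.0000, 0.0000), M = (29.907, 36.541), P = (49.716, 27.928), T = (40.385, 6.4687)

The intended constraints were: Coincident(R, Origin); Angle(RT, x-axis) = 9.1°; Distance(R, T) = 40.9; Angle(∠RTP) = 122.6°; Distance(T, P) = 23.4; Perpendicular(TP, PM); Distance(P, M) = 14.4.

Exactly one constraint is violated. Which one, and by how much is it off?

Distance(P, M) = 14.4 — off by 7.20.

R = (0.00, 0.00) ✓; RT at 9.100° ✓; |RT| = 40.90 ✓; ∠RTP = 122.6° ✓; |TP| = 23.40 ✓; ∠(TP, PM) = 90.00° ✓; |PM| = 21.60 ✗.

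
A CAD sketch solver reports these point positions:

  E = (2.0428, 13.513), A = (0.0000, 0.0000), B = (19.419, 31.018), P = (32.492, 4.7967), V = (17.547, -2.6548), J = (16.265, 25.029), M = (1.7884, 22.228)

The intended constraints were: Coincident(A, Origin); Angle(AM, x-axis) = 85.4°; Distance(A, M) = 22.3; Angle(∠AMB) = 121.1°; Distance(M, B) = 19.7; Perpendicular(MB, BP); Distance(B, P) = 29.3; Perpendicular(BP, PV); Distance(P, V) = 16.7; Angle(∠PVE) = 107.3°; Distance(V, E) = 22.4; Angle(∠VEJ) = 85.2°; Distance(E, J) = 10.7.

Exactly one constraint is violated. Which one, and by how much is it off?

Distance(E, J) = 10.7 — off by 7.60.

A = (0.00, 0.00) ✓; AM at 85.40° ✓; |AM| = 22.30 ✓; ∠AMB = 121.1° ✓; |MB| = 19.70 ✓; ∠(MB, BP) = 90.00° ✓; |BP| = 29.30 ✓; ∠(BP, PV) = 90.00° ✓; |PV| = 16.70 ✓; ∠PVE = 107.3° ✓; |VE| = 22.40 ✓; ∠VEJ = 85.20° ✓; |EJ| = 18.30 ✗.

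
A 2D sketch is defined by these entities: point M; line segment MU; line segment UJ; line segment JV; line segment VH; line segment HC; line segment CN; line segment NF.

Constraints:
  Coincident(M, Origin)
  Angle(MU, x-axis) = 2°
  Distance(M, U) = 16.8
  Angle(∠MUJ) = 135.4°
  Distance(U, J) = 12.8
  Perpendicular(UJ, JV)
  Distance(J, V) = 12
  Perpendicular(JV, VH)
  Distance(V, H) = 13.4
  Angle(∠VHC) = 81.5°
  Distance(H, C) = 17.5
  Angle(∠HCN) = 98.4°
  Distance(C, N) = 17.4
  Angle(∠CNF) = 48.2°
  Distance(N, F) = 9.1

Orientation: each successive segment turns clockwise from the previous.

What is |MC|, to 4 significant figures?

22.07

M is at the origin; MU runs at 2.0° with length 16.8, so U = (16.79, 0.5863). ∠MUJ = 135.4° gives UJ at -42.60° from the x-axis; with |UJ| = 12.8, J = (26.21, -8.078). UJ ⟂ JV, so JV runs at -132.6°; with |JV| = 12.0, V = (18.09, -16.91). JV is perpendicular to VH, so VH runs at 137.4°; with |VH| = 13.4, H = (8.226, -7.841). ∠VHC = 81.5° gives HC at 38.90° from the x-axis; with |HC| = 17.5, C = (21.84, 3.149). Then |MC| = |C − M| = 22.07.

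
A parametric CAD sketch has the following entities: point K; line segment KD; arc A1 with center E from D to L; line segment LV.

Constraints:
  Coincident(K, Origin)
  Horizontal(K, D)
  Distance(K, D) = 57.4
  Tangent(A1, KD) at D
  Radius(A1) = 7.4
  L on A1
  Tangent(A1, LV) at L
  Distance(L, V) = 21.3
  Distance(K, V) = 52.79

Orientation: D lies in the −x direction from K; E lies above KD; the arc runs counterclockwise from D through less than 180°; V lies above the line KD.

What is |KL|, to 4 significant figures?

50.51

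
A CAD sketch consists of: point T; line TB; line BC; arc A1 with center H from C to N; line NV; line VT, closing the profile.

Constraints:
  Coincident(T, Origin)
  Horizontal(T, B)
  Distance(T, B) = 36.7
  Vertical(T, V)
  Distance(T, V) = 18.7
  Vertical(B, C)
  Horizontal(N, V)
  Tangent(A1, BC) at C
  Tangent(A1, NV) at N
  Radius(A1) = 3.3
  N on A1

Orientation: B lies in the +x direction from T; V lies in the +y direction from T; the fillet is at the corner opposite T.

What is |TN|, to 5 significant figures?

38.279

T is at the origin; TB is horizontal with |TB| = 36.7 and B on the +x side, so B = (36.700, 0.0000). TV is vertical with |TV| = 18.7 and V on the +y side, so V = (0.0000, 18.700). The virtual corner opposite T is at (36.700, 18.700). Tangency of A1 to BC means the radius HC is perpendicular to BC and since A1 is tangent to NV there, HN ⟂ NV, with radius 3.3, so the center H sits 3.3 in from both sides at H = (33.400, 15.400). That places the tangent points at C = (36.700, 15.400) on BC and N = (33.400, 18.700) on NV. Then |TN| = |N − T| = 38.279.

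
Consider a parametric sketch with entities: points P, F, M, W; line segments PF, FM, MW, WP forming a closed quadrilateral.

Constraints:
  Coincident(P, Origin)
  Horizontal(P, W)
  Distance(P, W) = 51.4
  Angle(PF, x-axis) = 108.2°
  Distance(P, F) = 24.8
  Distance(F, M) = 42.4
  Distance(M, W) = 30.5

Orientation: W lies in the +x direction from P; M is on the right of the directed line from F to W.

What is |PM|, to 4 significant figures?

22.79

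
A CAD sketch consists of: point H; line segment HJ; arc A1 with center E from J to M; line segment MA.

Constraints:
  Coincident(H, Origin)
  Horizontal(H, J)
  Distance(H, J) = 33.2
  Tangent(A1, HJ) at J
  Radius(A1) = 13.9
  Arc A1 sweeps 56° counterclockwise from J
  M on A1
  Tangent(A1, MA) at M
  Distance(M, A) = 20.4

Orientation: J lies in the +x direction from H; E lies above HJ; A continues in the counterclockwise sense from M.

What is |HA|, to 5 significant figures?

60.676

On A1, J sits at bearing -90° from E; a 56° counterclockwise sweep puts M at bearing -34°, so M = E + 13.9·(cos -34°, sin -34°) = (44.724, 6.1272). A1 meets MA tangentially, so EM is at right angles to MA, so MA runs along (−sin -34°, cos -34°); with |MA| = 20.4, A = (56.131, 23.040). Then |HA| = |A − H| = 60.676.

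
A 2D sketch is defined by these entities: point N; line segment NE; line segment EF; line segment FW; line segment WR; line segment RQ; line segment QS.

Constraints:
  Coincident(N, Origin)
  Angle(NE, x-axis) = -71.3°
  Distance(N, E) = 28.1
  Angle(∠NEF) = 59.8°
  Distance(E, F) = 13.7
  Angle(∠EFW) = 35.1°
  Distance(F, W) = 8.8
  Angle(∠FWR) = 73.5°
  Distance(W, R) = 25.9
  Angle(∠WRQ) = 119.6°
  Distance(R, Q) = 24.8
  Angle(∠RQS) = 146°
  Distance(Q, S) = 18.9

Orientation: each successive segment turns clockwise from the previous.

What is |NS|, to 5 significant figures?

69.531

N is at the origin; NE runs at -71.3° with length 28.1, so E = (9.0092, -26.617). ∠NEF = 59.8° gives EF at 168.50° from the x-axis; with |EF| = 13.7, F = (-4.4157, -23.885). ∠EFW = 35.1° gives FW at 23.600° from the x-axis; with |FW| = 8.8, W = (3.6482, -20.362). ∠FWR = 73.5° gives WR at -82.900° from the x-axis; with |WR| = 25.9, R = (6.8495, -46.064). ∠WRQ = 119.6° gives RQ at -143.30° from the x-axis; with |RQ| = 24.8, Q = (-13.035, -60.885). ∠RQS = 146.0° gives QS at -177.30° from the x-axis; with |QS| = 18.9, S = (-31.914, -61.775). Then |NS| = |S − N| = 69.531.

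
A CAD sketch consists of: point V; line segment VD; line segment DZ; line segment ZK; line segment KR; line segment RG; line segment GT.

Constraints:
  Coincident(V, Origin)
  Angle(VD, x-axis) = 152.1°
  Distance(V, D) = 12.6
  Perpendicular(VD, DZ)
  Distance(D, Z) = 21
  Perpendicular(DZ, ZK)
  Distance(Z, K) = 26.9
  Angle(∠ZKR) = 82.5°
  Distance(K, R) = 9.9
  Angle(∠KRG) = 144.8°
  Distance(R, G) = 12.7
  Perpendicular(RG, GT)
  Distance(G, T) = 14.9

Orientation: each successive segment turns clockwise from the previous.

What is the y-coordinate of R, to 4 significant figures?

3.798

DZ is perpendicular to ZK, so ZK runs at -27.90°; with |ZK| = 26.9, K = (22.46, 11.87). ∠ZKR = 82.5° gives KR at -125.4° from the x-axis; with |KR| = 9.9, R = (16.73, 3.798). So R.y = 3.798.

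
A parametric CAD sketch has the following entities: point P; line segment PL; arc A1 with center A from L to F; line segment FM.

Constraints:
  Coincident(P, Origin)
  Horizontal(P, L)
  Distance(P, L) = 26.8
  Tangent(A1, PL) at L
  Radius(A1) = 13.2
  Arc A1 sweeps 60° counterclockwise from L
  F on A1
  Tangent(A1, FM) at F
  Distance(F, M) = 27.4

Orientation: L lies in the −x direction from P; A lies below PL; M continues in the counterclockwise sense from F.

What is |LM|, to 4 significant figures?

39.39

P is at the origin; PL is horizontal with |PL| = 26.8 and L on the −x side, so L = (-26.80, 0.000). Since A1 is tangent to PL there, AL ⟂ PL, so A = L + (0, -13.2) = (-26.80, -13.20). On A1, L sits at bearing 90° from A; a 60° counterclockwise sweep puts F at bearing 150°, so F = A + 13.2·(cos 150°, sin 150°) = (-38.23, -6.600). Since A1 is tangent to FM there, AF ⟂ FM, so FM runs along (−sin 150°, cos 150°); with |FM| = 27.4, M = (-51.93, -30.33). Then |LM| = |M − L| = 39.39.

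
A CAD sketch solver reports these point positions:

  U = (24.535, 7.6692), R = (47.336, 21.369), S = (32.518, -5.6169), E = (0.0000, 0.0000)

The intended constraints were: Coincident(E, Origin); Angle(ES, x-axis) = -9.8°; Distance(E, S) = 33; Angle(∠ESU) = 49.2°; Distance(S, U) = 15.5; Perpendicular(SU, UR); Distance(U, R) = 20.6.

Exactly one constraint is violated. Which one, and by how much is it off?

Distance(U, R) = 20.6 — off by 6.00.

E = (0.00, 0.00) ✓; ES at -9.800° ✓; |ES| = 33.00 ✓; ∠ESU = 49.20° ✓; |SU| = 15.50 ✓; ∠(SU, UR) = 90.00° ✓; |UR| = 26.60 ✗.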